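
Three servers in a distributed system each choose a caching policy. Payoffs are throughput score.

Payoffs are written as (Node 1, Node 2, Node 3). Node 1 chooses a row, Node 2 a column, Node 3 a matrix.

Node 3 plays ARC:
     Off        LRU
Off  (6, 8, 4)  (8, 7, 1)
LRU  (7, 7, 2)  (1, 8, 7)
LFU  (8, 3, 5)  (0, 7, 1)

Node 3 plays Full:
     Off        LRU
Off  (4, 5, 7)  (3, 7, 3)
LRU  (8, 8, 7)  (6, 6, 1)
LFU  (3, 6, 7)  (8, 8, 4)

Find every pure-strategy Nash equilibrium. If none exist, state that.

Mark each player's best response to every combination of opponents' strategies; a profile where every player is best-responding is a pure Nash equilibrium.
Node 1 against (Off, ARC): payoffs 6, 7, 8 → best response LFU.
Node 1 against (Off, Full): payoffs 4, 8, 3 → best response LRU.
Node 1 against (LRU, ARC): payoffs 8, 1, 0 → best response Off.
Node 1 against (LRU, Full): payoffs 3, 6, 8 → best response LFU.
Node 2 against (Off, ARC): payoffs 8, 7 → best response Off.
Node 2 against (Off, Full): payoffs 5, 7 → best response LRU.
Node 2 against (LRU, ARC): payoffs 7, 8 → best response LRU.
Node 2 against (LRU, Full): payoffs 8, 6 → best response Off.
Node 2 against (LFU, ARC): payoffs 3, 7 → best response LRU.
Node 2 against (LFU, Full): payoffs 6, 8 → best response LRU.
Node 3 against (Off, Off): payoffs 4, 7 → best response Full.
Node 3 against (Off, LRU): payoffs 1, 3 → best response Full.
Node 3 against (LRU, Off): payoffs 2, 7 → best response Full.
Node 3 against (LRU, LRU): payoffs 7, 1 → best response ARC.
Node 3 against (LFU, Off): payoffs 5, 7 → best response Full.
Node 3 against (LFU, LRU): payoffs 1, 4 → best response Full.
Mutual best responses: (LRU, Off, Full); (LFU, LRU, Full).

(LRU, Off, Full) and (LFU, LRU, Full)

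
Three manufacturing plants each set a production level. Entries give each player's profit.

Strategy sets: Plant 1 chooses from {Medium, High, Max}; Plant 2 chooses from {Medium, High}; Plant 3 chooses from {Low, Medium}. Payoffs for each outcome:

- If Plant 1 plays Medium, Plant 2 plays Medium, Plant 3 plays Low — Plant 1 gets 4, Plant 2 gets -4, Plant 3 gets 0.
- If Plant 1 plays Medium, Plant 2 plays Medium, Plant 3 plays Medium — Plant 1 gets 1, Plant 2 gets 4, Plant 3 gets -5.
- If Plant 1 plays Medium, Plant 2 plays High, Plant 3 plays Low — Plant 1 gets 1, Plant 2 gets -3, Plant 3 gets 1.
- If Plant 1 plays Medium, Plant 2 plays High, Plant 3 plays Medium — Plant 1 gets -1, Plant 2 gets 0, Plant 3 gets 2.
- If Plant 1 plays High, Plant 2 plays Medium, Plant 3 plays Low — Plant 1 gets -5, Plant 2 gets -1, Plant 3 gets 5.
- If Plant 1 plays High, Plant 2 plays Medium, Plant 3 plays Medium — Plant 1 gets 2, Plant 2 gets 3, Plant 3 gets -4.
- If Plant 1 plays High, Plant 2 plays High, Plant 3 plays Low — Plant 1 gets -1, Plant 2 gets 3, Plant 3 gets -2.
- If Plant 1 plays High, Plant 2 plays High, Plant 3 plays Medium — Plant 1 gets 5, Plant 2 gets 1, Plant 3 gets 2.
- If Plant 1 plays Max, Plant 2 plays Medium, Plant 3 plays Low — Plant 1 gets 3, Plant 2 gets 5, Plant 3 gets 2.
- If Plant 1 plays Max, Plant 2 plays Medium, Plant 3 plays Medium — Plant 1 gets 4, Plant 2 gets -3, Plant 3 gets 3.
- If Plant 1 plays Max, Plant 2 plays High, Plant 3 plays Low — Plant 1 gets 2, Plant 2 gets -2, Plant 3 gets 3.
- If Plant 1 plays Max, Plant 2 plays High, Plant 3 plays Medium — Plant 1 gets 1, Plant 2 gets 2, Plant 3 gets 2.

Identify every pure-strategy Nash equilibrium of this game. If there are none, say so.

This game has no pure Nash equilibrium.

(Medium, Medium, Low): Plant 2 can switch to High (-4 → -3). Not NE.
(Medium, Medium, Medium): Plant 1 can switch to High (1 → 2). Not NE.
(Medium, High, Low): Plant 1 can switch to Max (1 → 2). Not NE.
(Medium, High, Medium): Plant 1 can switch to High (-1 → 5). Not NE.
(High, Medium, Low): Plant 1 can switch to Medium (-5 → 4). Not NE.
(High, Medium, Medium): Plant 1 can switch to Max (2 → 4). Not NE.
(High, High, Low): Plant 1 can switch to Medium (-1 → 1). Not NE.
(High, High, Medium): Plant 2 can switch to Medium (1 → 3). Not NE.
(Max, Medium, Low): Plant 1 can switch to Medium (3 → 4). Not NE.
(Max, Medium, Medium): Plant 2 can switch to High (-3 → 2). Not NE.
(Max, High, Low): Plant 2 can switch to Medium (-2 → 5). Not NE.
(Max, High, Medium): Plant 1 can switch to High (1 → 5). Not NE.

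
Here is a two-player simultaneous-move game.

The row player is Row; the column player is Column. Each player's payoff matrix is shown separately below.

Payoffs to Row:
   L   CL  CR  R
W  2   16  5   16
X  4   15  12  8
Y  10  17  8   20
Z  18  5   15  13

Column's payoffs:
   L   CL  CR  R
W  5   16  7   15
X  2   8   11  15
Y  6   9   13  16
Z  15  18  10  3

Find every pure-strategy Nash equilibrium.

The unique pure-strategy Nash equilibrium is (Y, R).

(W, L): Row can switch to X (2 → 4). Not NE.
(W, CL): Row can switch to Y (16 → 17). Not NE.
(W, CR): Row can switch to X (5 → 12). Not NE.
(W, R): Row can switch to Y (16 → 20). Not NE.
(X, L): Row can switch to Y (4 → 10). Not NE.
(X, CL): Row can switch to W (15 → 16). Not NE.
(X, CR): Row can switch to Z (12 → 15). Not NE.
(X, R): Row can switch to W (8 → 16). Not NE.
(Y, R): Row gets 20, best alternative 16; Column gets 16, best alternative 13. No profitable deviation — NE.
(The remaining 7 profiles each have a profitable deviation by the same check.)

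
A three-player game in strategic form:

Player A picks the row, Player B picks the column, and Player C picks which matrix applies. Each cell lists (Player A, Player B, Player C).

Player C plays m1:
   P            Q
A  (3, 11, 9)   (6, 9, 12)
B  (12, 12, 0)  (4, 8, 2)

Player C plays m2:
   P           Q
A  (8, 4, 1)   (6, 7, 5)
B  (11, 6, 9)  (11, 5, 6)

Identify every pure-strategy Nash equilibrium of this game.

Pure NE: (B, P, m2)

(A, P, m1): Player A can switch to B (3 → 12). Not NE.
(A, P, m2): Player A can switch to B (8 → 11). Not NE.
(A, Q, m1): Player B can switch to P (9 → 11). Not NE.
(A, Q, m2): Player A can switch to B (6 → 11). Not NE.
(B, P, m1): Player C can switch to m2 (0 → 9). Not NE.
(B, P, m2): Player A gets 11, best alternative 8; Player B gets 6, best alternative 5; Player C gets 9, best alternative 0. No profitable deviation — NE.
(B, Q, m1): Player A can switch to A (4 → 6). Not NE.
(B, Q, m2): Player B can switch to P (5 → 6). Not NE.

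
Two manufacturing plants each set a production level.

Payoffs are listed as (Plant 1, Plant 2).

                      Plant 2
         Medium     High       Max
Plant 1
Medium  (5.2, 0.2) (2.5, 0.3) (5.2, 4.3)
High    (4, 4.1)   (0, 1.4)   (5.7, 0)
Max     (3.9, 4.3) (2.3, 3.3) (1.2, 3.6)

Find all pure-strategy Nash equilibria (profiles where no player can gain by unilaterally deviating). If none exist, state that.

(Medium, Medium): Plant 2 can switch to High (0.2 → 0.3). Not NE.
(Medium, High): Plant 2 can switch to Max (0.3 → 4.3). Not NE.
(Medium, Max): Plant 1 can switch to High (5.2 → 5.7). Not NE.
(High, Medium): Plant 1 can switch to Medium (4 → 5.2). Not NE.
(High, High): Plant 1 can switch to Medium (0 → 2.5). Not NE.
(High, Max): Plant 2 can switch to Medium (0 → 4.1). Not NE.
(Max, Medium): Plant 1 can switch to Medium (3.9 → 5.2). Not NE.
(Max, High): Plant 1 can switch to Medium (2.3 → 2.5). Not NE.
(The remaining 1 profile has a profitable deviation by the same check.)

This game has no pure Nash equilibrium.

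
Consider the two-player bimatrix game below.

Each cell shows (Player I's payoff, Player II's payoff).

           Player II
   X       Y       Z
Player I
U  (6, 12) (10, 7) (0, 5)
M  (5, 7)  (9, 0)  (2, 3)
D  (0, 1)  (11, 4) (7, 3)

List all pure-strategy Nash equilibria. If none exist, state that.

(U, X) and (D, Y)

Check each profile: it is a Nash equilibrium iff no player can strictly gain by switching unilaterally.
(U, X): Player I gets 6, best alternative 5; Player II gets 12, best alternative 7. No profitable deviation — NE.
(U, Y): Player I can switch to D (10 → 11). Not NE.
(U, Z): Player I can switch to M (0 → 2). Not NE.
(M, X): Player I can switch to U (5 → 6). Not NE.
(M, Y): Player I can switch to U (9 → 10). Not NE.
(M, Z): Player I can switch to D (2 → 7). Not NE.
(D, X): Player I can switch to U (0 → 6). Not NE.
(D, Y): Player I gets 11, best alternative 10; Player II gets 4, best alternative 3. No profitable deviation — NE.
(D, Z): Player II can switch to Y (3 → 4). Not NE.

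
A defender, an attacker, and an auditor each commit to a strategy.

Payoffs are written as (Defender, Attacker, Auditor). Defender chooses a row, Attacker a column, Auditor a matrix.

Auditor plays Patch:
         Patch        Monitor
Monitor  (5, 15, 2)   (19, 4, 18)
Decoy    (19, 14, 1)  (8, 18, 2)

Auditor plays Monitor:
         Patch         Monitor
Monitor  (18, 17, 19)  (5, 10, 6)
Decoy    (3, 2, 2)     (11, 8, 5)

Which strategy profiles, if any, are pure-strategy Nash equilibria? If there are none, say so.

Pure-strategy Nash equilibria: (Monitor, Patch, Monitor), (Decoy, Monitor, Monitor)

Defender against (Patch, Patch): payoffs 5, 19 → best response Decoy.
Defender against (Patch, Monitor): payoffs 18, 3 → best response Monitor.
Defender against (Monitor, Patch): payoffs 19, 8 → best response Monitor.
Defender against (Monitor, Monitor): payoffs 5, 11 → best response Decoy.
Attacker against (Monitor, Patch): payoffs 15, 4 → best response Patch.
Attacker against (Monitor, Monitor): payoffs 17, 10 → best response Patch.
Attacker against (Decoy, Patch): payoffs 14, 18 → best response Monitor.
Attacker against (Decoy, Monitor): payoffs 2, 8 → best response Monitor.
Auditor against (Monitor, Patch): payoffs 2, 19 → best response Monitor.
Auditor against (Monitor, Monitor): payoffs 18, 6 → best response Patch.
Auditor against (Decoy, Patch): payoffs 1, 2 → best response Monitor.
Auditor against (Decoy, Monitor): payoffs 2, 5 → best response Monitor.
Mutual best responses: (Monitor, Patch, Monitor); (Decoy, Monitor, Monitor).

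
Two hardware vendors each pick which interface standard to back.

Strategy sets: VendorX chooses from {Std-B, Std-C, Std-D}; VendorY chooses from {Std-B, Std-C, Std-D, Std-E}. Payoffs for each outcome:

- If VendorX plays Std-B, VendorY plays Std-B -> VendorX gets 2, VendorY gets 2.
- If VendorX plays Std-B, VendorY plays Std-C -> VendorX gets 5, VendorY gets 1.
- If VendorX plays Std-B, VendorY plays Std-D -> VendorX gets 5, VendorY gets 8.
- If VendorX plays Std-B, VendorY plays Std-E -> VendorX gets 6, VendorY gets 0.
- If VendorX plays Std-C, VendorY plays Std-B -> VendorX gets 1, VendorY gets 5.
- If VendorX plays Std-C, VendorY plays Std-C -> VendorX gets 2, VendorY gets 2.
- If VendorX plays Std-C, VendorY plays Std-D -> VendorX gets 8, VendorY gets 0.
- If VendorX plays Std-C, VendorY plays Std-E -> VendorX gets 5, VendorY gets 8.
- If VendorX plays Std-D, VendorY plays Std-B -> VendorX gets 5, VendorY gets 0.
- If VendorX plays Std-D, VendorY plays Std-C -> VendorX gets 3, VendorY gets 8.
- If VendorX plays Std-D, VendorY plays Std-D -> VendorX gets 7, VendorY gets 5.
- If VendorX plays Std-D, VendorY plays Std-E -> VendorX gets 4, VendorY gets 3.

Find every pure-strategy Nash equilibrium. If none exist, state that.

Check each profile: it is a Nash equilibrium iff no player can strictly gain by switching unilaterally.
(Std-B, Std-B): VendorX can switch to Std-D (2 → 5). Not NE.
(Std-B, Std-C): VendorY can switch to Std-B (1 → 2). Not NE.
(Std-B, Std-D): VendorX can switch to Std-C (5 → 8). Not NE.
(Std-B, Std-E): VendorY can switch to Std-B (0 → 2). Not NE.
(Std-C, Std-B): VendorX can switch to Std-B (1 → 2). Not NE.
(Std-C, Std-C): VendorX can switch to Std-B (2 → 5). Not NE.
(The remaining 6 profiles each have a profitable deviation by the same check.)

There is no pure-strategy Nash equilibrium.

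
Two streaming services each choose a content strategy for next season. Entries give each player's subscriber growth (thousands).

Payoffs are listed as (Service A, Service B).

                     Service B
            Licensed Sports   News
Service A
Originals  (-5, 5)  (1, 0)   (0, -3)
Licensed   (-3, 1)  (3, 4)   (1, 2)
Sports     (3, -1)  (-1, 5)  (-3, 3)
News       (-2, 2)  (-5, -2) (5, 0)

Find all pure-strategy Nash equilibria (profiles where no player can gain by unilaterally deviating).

The unique pure-strategy Nash equilibrium is (Licensed, Sports).

Service A against Licensed: payoffs -5, -3, 3, -2 → best response Sports.
Service A against Sports: payoffs 1, 3, -1, -5 → best response Licensed.
Service A against News: payoffs 0, 1, -3, 5 → best response News.
Service B against Originals: payoffs 5, 0, -3 → best response Licensed.
Service B against Licensed: payoffs 1, 4, 2 → best response Sports.
Service B against Sports: payoffs -1, 5, 3 → best response Sports.
Service B against News: payoffs 2, -2, 0 → best response Licensed.
Mutual best responses: (Licensed, Sports).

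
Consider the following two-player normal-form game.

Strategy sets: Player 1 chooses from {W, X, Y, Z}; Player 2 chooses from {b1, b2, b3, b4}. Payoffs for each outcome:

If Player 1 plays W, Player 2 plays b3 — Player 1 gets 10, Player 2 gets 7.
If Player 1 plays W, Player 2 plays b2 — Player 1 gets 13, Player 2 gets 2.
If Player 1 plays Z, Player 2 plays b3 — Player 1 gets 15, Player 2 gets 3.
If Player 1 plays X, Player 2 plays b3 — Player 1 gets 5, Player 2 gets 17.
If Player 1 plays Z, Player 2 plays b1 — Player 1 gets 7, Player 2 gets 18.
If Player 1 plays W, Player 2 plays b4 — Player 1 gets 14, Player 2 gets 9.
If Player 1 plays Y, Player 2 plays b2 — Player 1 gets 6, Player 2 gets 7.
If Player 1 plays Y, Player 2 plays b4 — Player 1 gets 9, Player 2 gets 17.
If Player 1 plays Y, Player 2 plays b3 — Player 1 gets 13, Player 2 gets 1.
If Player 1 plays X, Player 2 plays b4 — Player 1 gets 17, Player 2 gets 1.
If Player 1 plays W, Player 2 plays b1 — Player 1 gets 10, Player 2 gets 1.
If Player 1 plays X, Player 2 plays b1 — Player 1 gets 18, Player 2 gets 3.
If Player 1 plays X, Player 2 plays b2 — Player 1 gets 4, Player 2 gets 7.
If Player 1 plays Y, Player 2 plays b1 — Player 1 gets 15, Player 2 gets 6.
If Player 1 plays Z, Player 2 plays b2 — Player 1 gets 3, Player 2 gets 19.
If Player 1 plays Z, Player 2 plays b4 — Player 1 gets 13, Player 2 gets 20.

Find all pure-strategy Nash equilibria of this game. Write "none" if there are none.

(W, b1): Player 1 can switch to X (10 → 18). Not NE.
(W, b2): Player 2 can switch to b3 (2 → 7). Not NE.
(W, b3): Player 1 can switch to Y (10 → 13). Not NE.
(W, b4): Player 1 can switch to X (14 → 17). Not NE.
(X, b1): Player 2 can switch to b2 (3 → 7). Not NE.
(X, b2): Player 1 can switch to W (4 → 13). Not NE.
(X, b3): Player 1 can switch to W (5 → 10). Not NE.
(X, b4): Player 2 can switch to b1 (1 → 3). Not NE.
(Y, b1): Player 1 can switch to X (15 → 18). Not NE.
(Y, b2): Player 1 can switch to W (6 → 13). Not NE.
(The remaining 6 profiles each have a profitable deviation by the same check.)

none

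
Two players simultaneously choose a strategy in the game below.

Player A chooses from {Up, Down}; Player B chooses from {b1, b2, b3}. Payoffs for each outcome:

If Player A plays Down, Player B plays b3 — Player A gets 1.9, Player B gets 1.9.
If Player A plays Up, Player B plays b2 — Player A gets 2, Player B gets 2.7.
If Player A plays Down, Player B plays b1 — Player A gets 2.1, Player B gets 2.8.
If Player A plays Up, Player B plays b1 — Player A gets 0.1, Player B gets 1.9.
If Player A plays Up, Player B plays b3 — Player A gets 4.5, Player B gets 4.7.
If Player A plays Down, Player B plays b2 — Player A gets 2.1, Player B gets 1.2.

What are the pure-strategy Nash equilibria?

The pure Nash equilibria are (Up, b3) and (Down, b1).

For each player, find the best response to each opponent profile; mutual best responses are the pure NE.
Player A against b1: payoffs 0.1, 2.1 → best response Down.
Player A against b2: payoffs 2, 2.1 → best response Down.
Player A against b3: payoffs 4.5, 1.9 → best response Up.
Player B against Up: payoffs 1.9, 2.7, 4.7 → best response b3.
Player B against Down: payoffs 2.8, 1.2, 1.9 → best response b1.
Mutual best responses: (Up, b3); (Down, b1).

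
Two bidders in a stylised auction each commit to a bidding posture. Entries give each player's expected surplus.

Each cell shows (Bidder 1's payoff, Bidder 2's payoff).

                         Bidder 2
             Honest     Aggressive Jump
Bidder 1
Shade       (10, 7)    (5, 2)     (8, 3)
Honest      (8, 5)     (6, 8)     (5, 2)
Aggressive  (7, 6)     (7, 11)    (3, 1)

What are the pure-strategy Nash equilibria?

(Shade, Honest): Bidder 1 gets 10, best alternative 8; Bidder 2 gets 7, best alternative 3. No profitable deviation — NE.
(Shade, Aggressive): Bidder 1 can switch to Honest (5 → 6). Not NE.
(Shade, Jump): Bidder 2 can switch to Honest (3 → 7). Not NE.
(Honest, Honest): Bidder 1 can switch to Shade (8 → 10). Not NE.
(Honest, Aggressive): Bidder 1 can switch to Aggressive (6 → 7). Not NE.
(Honest, Jump): Bidder 1 can switch to Shade (5 → 8). Not NE.
(Aggressive, Honest): Bidder 1 can switch to Shade (7 → 10). Not NE.
(Aggressive, Aggressive): Bidder 1 gets 7, best alternative 6; Bidder 2 gets 11, best alternative 6. No profitable deviation — NE.
(Aggressive, Jump): Bidder 1 can switch to Shade (3 → 8). Not NE.

Pure-strategy Nash equilibria: (Shade, Honest) and (Aggressive, Aggressive)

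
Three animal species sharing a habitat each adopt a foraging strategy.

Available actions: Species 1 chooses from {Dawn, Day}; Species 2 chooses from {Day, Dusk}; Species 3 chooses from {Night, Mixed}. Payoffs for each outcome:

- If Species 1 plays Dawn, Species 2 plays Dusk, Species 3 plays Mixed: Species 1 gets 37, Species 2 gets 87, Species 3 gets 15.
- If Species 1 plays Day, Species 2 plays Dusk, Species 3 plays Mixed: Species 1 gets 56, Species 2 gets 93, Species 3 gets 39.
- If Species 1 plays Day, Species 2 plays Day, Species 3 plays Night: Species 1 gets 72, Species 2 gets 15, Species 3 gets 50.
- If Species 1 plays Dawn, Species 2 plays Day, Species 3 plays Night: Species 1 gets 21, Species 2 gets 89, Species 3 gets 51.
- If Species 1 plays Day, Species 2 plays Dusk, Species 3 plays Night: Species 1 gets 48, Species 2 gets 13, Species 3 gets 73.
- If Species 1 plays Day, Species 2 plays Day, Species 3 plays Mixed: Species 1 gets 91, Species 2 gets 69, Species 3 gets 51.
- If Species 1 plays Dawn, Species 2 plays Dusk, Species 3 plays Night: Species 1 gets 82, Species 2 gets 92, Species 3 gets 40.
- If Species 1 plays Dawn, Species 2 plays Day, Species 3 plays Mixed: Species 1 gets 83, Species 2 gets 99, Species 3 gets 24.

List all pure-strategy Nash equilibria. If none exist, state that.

(Dawn, Dusk, Night)

For each player, find the best response to each opponent profile; mutual best responses are the pure NE.
Species 1 against (Day, Night): payoffs 21, 72 → best response Day.
Species 1 against (Day, Mixed): payoffs 83, 91 → best response Day.
Species 1 against (Dusk, Night): payoffs 82, 48 → best response Dawn.
Species 1 against (Dusk, Mixed): payoffs 37, 56 → best response Day.
Species 2 against (Dawn, Night): payoffs 89, 92 → best response Dusk.
Species 2 against (Dawn, Mixed): payoffs 99, 87 → best response Day.
Species 2 against (Day, Night): payoffs 15, 13 → best response Day.
Species 2 against (Day, Mixed): payoffs 69, 93 → best response Dusk.
Species 3 against (Dawn, Day): payoffs 51, 24 → best response Night.
Species 3 against (Dawn, Dusk): payoffs 40, 15 → best response Night.
Species 3 against (Day, Day): payoffs 50, 51 → best response Mixed.
Species 3 against (Day, Dusk): payoffs 73, 39 → best response Night.
Mutual best responses: (Dawn, Dusk, Night).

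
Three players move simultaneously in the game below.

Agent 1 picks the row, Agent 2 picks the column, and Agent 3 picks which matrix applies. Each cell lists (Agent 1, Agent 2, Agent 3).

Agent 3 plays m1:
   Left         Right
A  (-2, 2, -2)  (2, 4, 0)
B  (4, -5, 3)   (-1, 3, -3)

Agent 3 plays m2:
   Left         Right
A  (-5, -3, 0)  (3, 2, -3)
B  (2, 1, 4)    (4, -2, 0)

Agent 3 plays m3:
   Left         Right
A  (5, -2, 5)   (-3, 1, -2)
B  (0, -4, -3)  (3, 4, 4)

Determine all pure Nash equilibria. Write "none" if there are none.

The pure Nash equilibria are (A, Right, m1); (B, Left, m2); (B, Right, m3).

(A, Left, m1): Agent 1 can switch to B (-2 → 4). Not NE.
(A, Left, m2): Agent 1 can switch to B (-5 → 2). Not NE.
(A, Left, m3): Agent 2 can switch to Right (-2 → 1). Not NE.
(A, Right, m1): Agent 1 gets 2, best alternative -1; Agent 2 gets 4, best alternative 2; Agent 3 gets 0, best alternative -2. No profitable deviation — NE.
(A, Right, m2): Agent 1 can switch to B (3 → 4). Not NE.
(A, Right, m3): Agent 1 can switch to B (-3 → 3). Not NE.
(B, Left, m1): Agent 2 can switch to Right (-5 → 3). Not NE.
(B, Left, m2): Agent 1 gets 2, best alternative -5; Agent 2 gets 1, best alternative -2; Agent 3 gets 4, best alternative 3. No profitable deviation — NE.
(B, Right, m3): Agent 1 gets 3, best alternative -3; Agent 2 gets 4, best alternative -4; Agent 3 gets 4, best alternative 0. No profitable deviation — NE.
(The remaining 3 profiles each have a profitable deviation by the same check.)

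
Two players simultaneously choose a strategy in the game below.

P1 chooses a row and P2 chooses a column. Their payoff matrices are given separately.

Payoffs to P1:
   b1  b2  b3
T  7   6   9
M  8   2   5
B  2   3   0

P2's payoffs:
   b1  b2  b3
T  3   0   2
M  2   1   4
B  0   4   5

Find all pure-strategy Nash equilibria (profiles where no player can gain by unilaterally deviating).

This game has no pure Nash equilibrium.

For each player, find the best response to each opponent profile; mutual best responses are the pure NE.
P1 against b1: payoffs 7, 8, 2 → best response M.
P1 against b2: payoffs 6, 2, 3 → best response T.
P1 against b3: payoffs 9, 5, 0 → best response T.
P2 against T: payoffs 3, 0, 2 → best response b1.
P2 against M: payoffs 2, 1, 4 → best response b3.
P2 against B: payoffs 0, 4, 5 → best response b3.
No profile is a mutual best response for all players.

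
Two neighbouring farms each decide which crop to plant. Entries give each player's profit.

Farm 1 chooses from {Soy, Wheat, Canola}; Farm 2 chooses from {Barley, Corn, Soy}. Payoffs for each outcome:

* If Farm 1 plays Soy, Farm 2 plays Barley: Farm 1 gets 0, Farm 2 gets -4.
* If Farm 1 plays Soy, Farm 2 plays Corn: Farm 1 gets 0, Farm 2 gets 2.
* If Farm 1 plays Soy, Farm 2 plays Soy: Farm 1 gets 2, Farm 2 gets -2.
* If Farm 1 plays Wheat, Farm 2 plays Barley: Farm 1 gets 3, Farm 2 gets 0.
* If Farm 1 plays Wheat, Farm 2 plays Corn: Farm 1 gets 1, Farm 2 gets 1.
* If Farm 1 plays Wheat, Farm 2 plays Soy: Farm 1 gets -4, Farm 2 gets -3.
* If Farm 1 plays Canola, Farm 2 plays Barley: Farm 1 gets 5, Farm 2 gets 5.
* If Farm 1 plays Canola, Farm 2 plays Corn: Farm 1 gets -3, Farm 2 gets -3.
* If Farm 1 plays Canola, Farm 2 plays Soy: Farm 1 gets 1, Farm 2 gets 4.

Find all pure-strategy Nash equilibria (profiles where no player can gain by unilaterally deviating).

Farm 1 against Barley: payoffs 0, 3, 5 → best response Canola.
Farm 1 against Corn: payoffs 0, 1, -3 → best response Wheat.
Farm 1 against Soy: payoffs 2, -4, 1 → best response Soy.
Farm 2 against Soy: payoffs -4, 2, -2 → best response Corn.
Farm 2 against Wheat: payoffs 0, 1, -3 → best response Corn.
Farm 2 against Canola: payoffs 5, -3, 4 → best response Barley.
Mutual best responses: (Wheat, Corn); (Canola, Barley).

(Wheat, Corn); (Canola, Barley)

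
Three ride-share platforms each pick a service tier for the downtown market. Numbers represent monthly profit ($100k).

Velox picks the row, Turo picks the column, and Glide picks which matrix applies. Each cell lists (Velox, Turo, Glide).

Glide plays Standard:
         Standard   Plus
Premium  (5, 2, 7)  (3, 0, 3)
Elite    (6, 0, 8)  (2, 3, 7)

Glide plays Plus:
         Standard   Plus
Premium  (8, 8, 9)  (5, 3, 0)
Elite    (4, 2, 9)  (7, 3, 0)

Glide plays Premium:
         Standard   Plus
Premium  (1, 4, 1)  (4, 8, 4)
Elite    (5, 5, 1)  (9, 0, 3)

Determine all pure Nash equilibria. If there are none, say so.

(Premium, Standard, Standard): Velox can switch to Elite (5 → 6). Not NE.
(Premium, Standard, Plus): Velox gets 8, best alternative 4; Turo gets 8, best alternative 3; Glide gets 9, best alternative 7. No profitable deviation — NE.
(Premium, Standard, Premium): Velox can switch to Elite (1 → 5). Not NE.
(Premium, Plus, Standard): Turo can switch to Standard (0 → 2). Not NE.
(Premium, Plus, Plus): Velox can switch to Elite (5 → 7). Not NE.
(Premium, Plus, Premium): Velox can switch to Elite (4 → 9). Not NE.
(Elite, Standard, Standard): Turo can switch to Plus (0 → 3). Not NE.
(Elite, Standard, Plus): Velox can switch to Premium (4 → 8). Not NE.
(Elite, Standard, Premium): Glide can switch to Standard (1 → 8). Not NE.
(The remaining 3 profiles each have a profitable deviation by the same check.)

(Premium, Standard, Plus)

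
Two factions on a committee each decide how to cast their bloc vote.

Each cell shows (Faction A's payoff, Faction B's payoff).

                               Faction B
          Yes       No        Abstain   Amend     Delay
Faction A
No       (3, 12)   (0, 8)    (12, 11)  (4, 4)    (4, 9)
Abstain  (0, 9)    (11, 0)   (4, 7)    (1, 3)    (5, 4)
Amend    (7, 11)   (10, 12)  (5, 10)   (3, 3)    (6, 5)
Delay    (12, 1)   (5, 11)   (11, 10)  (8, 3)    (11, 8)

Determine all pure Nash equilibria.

Faction A against Yes: payoffs 3, 0, 7, 12 → best response Delay.
Faction A against No: payoffs 0, 11, 10, 5 → best response Abstain.
Faction A against Abstain: payoffs 12, 4, 5, 11 → best response No.
Faction A against Amend: payoffs 4, 1, 3, 8 → best response Delay.
Faction A against Delay: payoffs 4, 5, 6, 11 → best response Delay.
Faction B against No: payoffs 12, 8, 11, 4, 9 → best response Yes.
Faction B against Abstain: payoffs 9, 0, 7, 3, 4 → best response Yes.
Faction B against Amend: payoffs 11, 12, 10, 3, 5 → best response No.
Faction B against Delay: payoffs 1, 11, 10, 3, 8 → best response No.
No profile is a mutual best response for all players.

This game has no pure Nash equilibrium.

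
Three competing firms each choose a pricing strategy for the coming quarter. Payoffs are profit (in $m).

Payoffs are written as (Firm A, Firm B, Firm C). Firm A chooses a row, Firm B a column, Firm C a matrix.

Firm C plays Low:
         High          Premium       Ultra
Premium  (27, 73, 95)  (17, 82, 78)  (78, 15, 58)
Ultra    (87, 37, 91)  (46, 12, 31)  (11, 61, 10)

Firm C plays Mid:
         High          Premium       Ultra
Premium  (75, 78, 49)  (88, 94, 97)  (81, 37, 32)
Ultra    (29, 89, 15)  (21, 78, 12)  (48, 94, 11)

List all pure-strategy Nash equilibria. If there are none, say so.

(Premium, High, Low): Firm A can switch to Ultra (27 → 87). Not NE.
(Premium, High, Mid): Firm B can switch to Premium (78 → 94). Not NE.
(Premium, Premium, Low): Firm A can switch to Ultra (17 → 46). Not NE.
(Premium, Premium, Mid): Firm A gets 88, best alternative 21; Firm B gets 94, best alternative 78; Firm C gets 97, best alternative 78. No profitable deviation — NE.
(Premium, Ultra, Low): Firm B can switch to High (15 → 73). Not NE.
(Premium, Ultra, Mid): Firm B can switch to High (37 → 78). Not NE.
(Ultra, High, Low): Firm B can switch to Ultra (37 → 61). Not NE.
(Ultra, High, Mid): Firm A can switch to Premium (29 → 75). Not NE.
(Ultra, Premium, Low): Firm B can switch to High (12 → 37). Not NE.
(Ultra, Premium, Mid): Firm A can switch to Premium (21 → 88). Not NE.
(Ultra, Ultra, Low): Firm A can switch to Premium (11 → 78). Not NE.
(The remaining 1 profile has a profitable deviation by the same check.)

Pure NE: (Premium, Premium, Mid)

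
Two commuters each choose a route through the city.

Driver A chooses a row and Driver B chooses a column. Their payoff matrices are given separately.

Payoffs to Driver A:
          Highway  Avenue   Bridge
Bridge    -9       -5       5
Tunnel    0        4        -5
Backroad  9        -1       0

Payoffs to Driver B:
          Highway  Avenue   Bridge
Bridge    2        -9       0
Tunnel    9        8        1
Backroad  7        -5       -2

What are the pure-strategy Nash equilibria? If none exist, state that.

The unique pure-strategy Nash equilibrium is (Backroad, Highway).

Driver A against Highway: payoffs -9, 0, 9 → best response Backroad.
Driver A against Avenue: payoffs -5, 4, -1 → best response Tunnel.
Driver A against Bridge: payoffs 5, -5, 0 → best response Bridge.
Driver B against Bridge: payoffs 2, -9, 0 → best response Highway.
Driver B against Tunnel: payoffs 9, 8, 1 → best response Highway.
Driver B against Backroad: payoffs 7, -5, -2 → best response Highway.
Mutual best responses: (Backroad, Highway).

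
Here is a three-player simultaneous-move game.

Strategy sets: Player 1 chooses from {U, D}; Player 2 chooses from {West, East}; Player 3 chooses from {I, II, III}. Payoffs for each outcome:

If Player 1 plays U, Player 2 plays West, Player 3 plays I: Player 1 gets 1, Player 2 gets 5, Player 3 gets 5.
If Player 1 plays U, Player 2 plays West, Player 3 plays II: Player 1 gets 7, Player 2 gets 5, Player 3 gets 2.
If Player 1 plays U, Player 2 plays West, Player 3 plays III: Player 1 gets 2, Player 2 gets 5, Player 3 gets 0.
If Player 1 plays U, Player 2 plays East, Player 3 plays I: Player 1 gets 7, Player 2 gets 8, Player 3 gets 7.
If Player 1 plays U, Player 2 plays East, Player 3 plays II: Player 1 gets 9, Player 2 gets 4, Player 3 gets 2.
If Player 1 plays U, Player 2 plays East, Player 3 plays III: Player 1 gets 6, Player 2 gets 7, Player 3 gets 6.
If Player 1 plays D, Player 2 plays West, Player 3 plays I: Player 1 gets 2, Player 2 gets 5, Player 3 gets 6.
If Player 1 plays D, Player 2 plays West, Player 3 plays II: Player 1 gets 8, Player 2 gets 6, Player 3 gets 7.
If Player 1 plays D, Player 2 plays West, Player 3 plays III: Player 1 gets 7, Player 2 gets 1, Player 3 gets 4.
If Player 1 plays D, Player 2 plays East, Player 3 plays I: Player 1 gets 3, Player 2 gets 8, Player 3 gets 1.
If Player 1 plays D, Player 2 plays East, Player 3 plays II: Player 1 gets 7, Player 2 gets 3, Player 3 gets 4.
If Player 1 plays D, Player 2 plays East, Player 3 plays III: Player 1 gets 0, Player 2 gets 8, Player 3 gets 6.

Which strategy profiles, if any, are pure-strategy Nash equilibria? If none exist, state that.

Player 1 against (West, I): payoffs 1, 2 → best response D.
Player 1 against (West, II): payoffs 7, 8 → best response D.
Player 1 against (West, III): payoffs 2, 7 → best response D.
Player 1 against (East, I): payoffs 7, 3 → best response U.
Player 1 against (East, II): payoffs 9, 7 → best response U.
Player 1 against (East, III): payoffs 6, 0 → best response U.
Player 2 against (U, I): payoffs 5, 8 → best response East.
Player 2 against (U, II): payoffs 5, 4 → best response West.
Player 2 against (U, III): payoffs 5, 7 → best response East.
Player 2 against (D, I): payoffs 5, 8 → best response East.
Player 2 against (D, II): payoffs 6, 3 → best response West.
Player 2 against (D, III): payoffs 1, 8 → best response East.
Player 3 against (U, West): payoffs 5, 2, 0 → best response I.
Player 3 against (U, East): payoffs 7, 2, 6 → best response I.
Player 3 against (D, West): payoffs 6, 7, 4 → best response II.
Player 3 against (D, East): payoffs 1, 4, 6 → best response III.
Mutual best responses: (U, East, I); (D, West, II).

(U, East, I); (D, West, II)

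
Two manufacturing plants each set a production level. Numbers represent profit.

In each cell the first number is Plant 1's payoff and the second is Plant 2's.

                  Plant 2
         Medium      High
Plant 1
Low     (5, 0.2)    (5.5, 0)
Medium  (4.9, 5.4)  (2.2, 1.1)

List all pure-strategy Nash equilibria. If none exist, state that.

The unique pure-strategy Nash equilibrium is (Low, Medium).

Plant 1 against Medium: payoffs 5, 4.9 → best response Low.
Plant 1 against High: payoffs 5.5, 2.2 → best response Low.
Plant 2 against Low: payoffs 0.2, 0 → best response Medium.
Plant 2 against Medium: payoffs 5.4, 1.1 → best response Medium.
Mutual best responses: (Low, Medium).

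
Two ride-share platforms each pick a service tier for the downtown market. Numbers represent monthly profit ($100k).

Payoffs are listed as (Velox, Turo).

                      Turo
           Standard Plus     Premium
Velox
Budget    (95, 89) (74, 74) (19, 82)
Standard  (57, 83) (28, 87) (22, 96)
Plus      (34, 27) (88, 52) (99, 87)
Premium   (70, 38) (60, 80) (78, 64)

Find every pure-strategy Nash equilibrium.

(Budget, Standard); (Plus, Premium)

(Budget, Standard): Velox gets 95, best alternative 70; Turo gets 89, best alternative 82. No profitable deviation — NE.
(Budget, Plus): Velox can switch to Plus (74 → 88). Not NE.
(Budget, Premium): Velox can switch to Standard (19 → 22). Not NE.
(Standard, Standard): Velox can switch to Budget (57 → 95). Not NE.
(Standard, Plus): Velox can switch to Budget (28 → 74). Not NE.
(Standard, Premium): Velox can switch to Plus (22 → 99). Not NE.
(Plus, Standard): Velox can switch to Budget (34 → 95). Not NE.
(Plus, Plus): Turo can switch to Premium (52 → 87). Not NE.
(Plus, Premium): Velox gets 99, best alternative 78; Turo gets 87, best alternative 52. No profitable deviation — NE.
(Premium, Standard): Velox can switch to Budget (70 → 95). Not NE.
(The remaining 2 profiles each have a profitable deviation by the same check.)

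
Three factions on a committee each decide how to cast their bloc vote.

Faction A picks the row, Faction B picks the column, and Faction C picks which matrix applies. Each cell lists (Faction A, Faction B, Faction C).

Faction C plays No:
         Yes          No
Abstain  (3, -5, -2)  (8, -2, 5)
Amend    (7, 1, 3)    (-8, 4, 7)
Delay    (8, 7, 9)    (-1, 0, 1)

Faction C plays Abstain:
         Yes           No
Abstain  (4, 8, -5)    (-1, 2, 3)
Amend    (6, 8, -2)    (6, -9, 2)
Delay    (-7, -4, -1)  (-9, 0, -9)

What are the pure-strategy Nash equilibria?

(Abstain, No, No); (Delay, Yes, No)

Faction A against (Yes, No): payoffs 3, 7, 8 → best response Delay.
Faction A against (Yes, Abstain): payoffs 4, 6, -7 → best response Amend.
Faction A against (No, No): payoffs 8, -8, -1 → best response Abstain.
Faction A against (No, Abstain): payoffs -1, 6, -9 → best response Amend.
Faction B against (Abstain, No): payoffs -5, -2 → best response No.
Faction B against (Abstain, Abstain): payoffs 8, 2 → best response Yes.
Faction B against (Amend, No): payoffs 1, 4 → best response No.
Faction B against (Amend, Abstain): payoffs 8, -9 → best response Yes.
Faction B against (Delay, No): payoffs 7, 0 → best response Yes.
Faction B against (Delay, Abstain): payoffs -4, 0 → best response No.
Faction C against (Abstain, Yes): payoffs -2, -5 → best response No.
Faction C against (Abstain, No): payoffs 5, 3 → best response No.
Faction C against (Amend, Yes): payoffs 3, -2 → best response No.
Faction C against (Amend, No): payoffs 7, 2 → best response No.
Faction C against (Delay, Yes): payoffs 9, -1 → best response No.
Faction C against (Delay, No): payoffs 1, -9 → best response No.
Mutual best responses: (Abstain, No, No); (Delay, Yes, No).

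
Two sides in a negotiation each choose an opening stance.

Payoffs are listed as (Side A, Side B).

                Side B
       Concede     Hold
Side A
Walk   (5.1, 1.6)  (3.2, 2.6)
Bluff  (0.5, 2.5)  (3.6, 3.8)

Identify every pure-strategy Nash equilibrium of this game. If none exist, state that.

(Walk, Concede): Side B can switch to Hold (1.6 → 2.6). Not NE.
(Walk, Hold): Side A can switch to Bluff (3.2 → 3.6). Not NE.
(Bluff, Concede): Side A can switch to Walk (0.5 → 5.1). Not NE.
(Bluff, Hold): Side A gets 3.6, best alternative 3.2; Side B gets 3.8, best alternative 2.5. No profitable deviation — NE.

The unique pure-strategy Nash equilibrium is (Bluff, Hold).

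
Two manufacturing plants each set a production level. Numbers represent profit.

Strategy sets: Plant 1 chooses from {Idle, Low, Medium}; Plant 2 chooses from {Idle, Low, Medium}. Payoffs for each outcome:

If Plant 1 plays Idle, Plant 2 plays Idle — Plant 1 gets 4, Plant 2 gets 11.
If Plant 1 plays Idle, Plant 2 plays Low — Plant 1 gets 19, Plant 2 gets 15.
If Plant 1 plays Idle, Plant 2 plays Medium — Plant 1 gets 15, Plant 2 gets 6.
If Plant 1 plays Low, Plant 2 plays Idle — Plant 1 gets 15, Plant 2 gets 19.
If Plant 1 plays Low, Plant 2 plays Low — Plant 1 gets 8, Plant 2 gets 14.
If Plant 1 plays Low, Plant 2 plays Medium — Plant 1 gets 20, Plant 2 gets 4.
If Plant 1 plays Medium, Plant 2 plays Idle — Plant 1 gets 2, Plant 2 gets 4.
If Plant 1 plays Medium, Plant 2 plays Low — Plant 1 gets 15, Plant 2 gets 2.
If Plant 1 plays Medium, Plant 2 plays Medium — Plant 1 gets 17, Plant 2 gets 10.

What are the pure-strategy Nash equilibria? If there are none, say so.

Plant 1 against Idle: payoffs 4, 15, 2 → best response Low.
Plant 1 against Low: payoffs 19, 8, 15 → best response Idle.
Plant 1 against Medium: payoffs 15, 20, 17 → best response Low.
Plant 2 against Idle: payoffs 11, 15, 6 → best response Low.
Plant 2 against Low: payoffs 19, 14, 4 → best response Idle.
Plant 2 against Medium: payoffs 4, 2, 10 → best response Medium.
Mutual best responses: (Idle, Low); (Low, Idle).

The pure Nash equilibria are (Idle, Low), (Low, Idle).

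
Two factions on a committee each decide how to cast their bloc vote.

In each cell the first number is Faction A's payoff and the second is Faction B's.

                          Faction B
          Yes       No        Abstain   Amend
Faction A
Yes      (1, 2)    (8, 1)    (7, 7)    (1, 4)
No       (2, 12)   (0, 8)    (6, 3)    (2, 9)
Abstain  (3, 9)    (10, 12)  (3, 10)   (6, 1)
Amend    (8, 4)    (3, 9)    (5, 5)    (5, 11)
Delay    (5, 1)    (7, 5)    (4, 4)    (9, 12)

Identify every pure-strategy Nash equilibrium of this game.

For each player, find the best response to each opponent profile; mutual best responses are the pure NE.
Faction A against Yes: payoffs 1, 2, 3, 8, 5 → best response Amend.
Faction A against No: payoffs 8, 0, 10, 3, 7 → best response Abstain.
Faction A against Abstain: payoffs 7, 6, 3, 5, 4 → best response Yes.
Faction A against Amend: payoffs 1, 2, 6, 5, 9 → best response Delay.
Faction B against Yes: payoffs 2, 1, 7, 4 → best response Abstain.
Faction B against No: payoffs 12, 8, 3, 9 → best response Yes.
Faction B against Abstain: payoffs 9, 12, 10, 1 → best response No.
Faction B against Amend: payoffs 4, 9, 5, 11 → best response Amend.
Faction B against Delay: payoffs 1, 5, 4, 12 → best response Amend.
Mutual best responses: (Yes, Abstain); (Abstain, No); (Delay, Amend).

(Yes, Abstain); (Abstain, No); (Delay, Amend)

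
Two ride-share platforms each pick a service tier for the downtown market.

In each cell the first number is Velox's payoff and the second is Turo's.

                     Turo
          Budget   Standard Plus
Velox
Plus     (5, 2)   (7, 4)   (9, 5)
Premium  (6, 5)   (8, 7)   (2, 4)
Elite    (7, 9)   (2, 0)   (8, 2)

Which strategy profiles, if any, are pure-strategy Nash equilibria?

(Plus, Budget): Velox can switch to Premium (5 → 6). Not NE.
(Plus, Standard): Velox can switch to Premium (7 → 8). Not NE.
(Plus, Plus): Velox gets 9, best alternative 8; Turo gets 5, best alternative 4. No profitable deviation — NE.
(Premium, Budget): Velox can switch to Elite (6 → 7). Not NE.
(Premium, Standard): Velox gets 8, best alternative 7; Turo gets 7, best alternative 5. No profitable deviation — NE.
(Premium, Plus): Velox can switch to Plus (2 → 9). Not NE.
(Elite, Budget): Velox gets 7, best alternative 6; Turo gets 9, best alternative 2. No profitable deviation — NE.
(Elite, Standard): Velox can switch to Plus (2 → 7). Not NE.
(Elite, Plus): Velox can switch to Plus (8 → 9). Not NE.

(Plus, Plus) and (Premium, Standard) and (Elite, Budget)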